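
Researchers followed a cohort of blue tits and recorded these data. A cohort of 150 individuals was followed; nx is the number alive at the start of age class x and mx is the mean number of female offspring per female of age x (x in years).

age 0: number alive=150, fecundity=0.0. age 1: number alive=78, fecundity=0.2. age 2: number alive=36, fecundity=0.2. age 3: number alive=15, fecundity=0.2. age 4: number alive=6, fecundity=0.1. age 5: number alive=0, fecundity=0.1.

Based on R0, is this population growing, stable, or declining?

declining

lx = nx/n0 = nx/150: 1, 0.52, 0.24, 0.1, 0.04, 0
R0 = Σ lx·mx = 0 + 0.104 + 0.048 + 0.02 + 0.004 + 0 = 0.176
R0 < 1, so the population is declining.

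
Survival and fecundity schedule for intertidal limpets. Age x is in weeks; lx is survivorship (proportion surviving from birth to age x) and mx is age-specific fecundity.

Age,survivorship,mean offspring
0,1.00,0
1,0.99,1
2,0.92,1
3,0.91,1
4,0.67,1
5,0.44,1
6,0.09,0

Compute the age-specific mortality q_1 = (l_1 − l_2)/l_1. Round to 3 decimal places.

0.071

q_1 = (l_1 − l_2) / l_1 = (0.99 − 0.92) / 0.99
     = 0.07 / 0.99 = 0.070707… → 0.071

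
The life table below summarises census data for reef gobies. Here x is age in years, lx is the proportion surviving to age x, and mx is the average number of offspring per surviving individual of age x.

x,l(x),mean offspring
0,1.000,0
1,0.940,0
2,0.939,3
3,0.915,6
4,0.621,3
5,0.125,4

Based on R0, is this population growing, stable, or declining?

R0 = Σ lx·mx = 0 + 0 + 2.817 + 5.49 + 1.863 + 0.5 = 10.67
R0 > 1, so the population is growing.

growing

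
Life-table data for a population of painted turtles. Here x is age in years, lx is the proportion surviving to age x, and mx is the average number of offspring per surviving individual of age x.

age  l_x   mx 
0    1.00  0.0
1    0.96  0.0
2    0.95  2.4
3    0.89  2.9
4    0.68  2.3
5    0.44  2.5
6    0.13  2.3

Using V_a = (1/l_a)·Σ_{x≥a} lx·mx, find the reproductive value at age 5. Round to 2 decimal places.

3.18

lx·mx for x ≥ 5: 1.1, 0.299 → sum = 1.399
V_5 = 1.399 / l_5 = 1.399 / 0.44 = 3.179545… → 3.18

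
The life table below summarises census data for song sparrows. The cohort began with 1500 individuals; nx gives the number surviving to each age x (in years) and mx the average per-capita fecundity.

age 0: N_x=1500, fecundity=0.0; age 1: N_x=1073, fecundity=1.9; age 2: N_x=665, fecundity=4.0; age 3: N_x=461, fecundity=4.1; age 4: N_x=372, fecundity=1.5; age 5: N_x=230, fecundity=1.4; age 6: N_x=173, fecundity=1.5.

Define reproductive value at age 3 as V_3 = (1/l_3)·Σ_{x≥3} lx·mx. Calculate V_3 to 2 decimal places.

lx = nx/n0 = nx/1500: 1, 0.71533…, 0.44333…, 0.30733…, 0.248, 0.15333…, 0.11533…
lx·mx for x ≥ 3: 1.260067…, 0.372, 0.214667…, 0.173… → sum = 2.019733…
V_3 = 2.019733… / l_3 = 2.019733… / 0.307333… = 6.5718… → 6.57

6.57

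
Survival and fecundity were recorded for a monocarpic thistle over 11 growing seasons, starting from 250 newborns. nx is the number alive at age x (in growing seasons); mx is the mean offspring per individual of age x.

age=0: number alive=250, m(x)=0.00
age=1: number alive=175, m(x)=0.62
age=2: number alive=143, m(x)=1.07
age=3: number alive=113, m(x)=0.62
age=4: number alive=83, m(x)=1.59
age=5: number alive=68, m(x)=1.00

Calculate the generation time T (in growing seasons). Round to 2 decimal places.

2.81

lx = nx/n0 = nx/250: 1, 0.7, 0.572, 0.452, 0.332, 0.272
lx·mx: 0, 0.434, 0.61204, 0.28024, 0.52788, 0.272 → R0 = 2.12616
x·lx·mx: 0, 0.434, 1.22408, 0.84072, 2.11152, 1.36 → Σ = 5.97032
T = 5.97032 / 2.12616 = 2.808029… → 2.81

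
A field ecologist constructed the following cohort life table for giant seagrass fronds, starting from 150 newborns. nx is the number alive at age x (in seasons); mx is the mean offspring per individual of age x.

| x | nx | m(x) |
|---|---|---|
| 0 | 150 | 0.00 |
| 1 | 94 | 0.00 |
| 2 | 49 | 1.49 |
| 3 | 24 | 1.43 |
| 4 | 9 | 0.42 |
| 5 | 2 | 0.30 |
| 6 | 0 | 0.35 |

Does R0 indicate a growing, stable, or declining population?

lx = nx/n0 = nx/150: 1, 0.62667…, 0.32667…, 0.16, 0.06, 0.01333…, 0
R0 = Σ lx·mx = 0 + 0 + 0.486733… + 0.2288 + 0.0252 + 0.004… + 0 = 0.744733…
R0 < 1, so the population is declining.

declining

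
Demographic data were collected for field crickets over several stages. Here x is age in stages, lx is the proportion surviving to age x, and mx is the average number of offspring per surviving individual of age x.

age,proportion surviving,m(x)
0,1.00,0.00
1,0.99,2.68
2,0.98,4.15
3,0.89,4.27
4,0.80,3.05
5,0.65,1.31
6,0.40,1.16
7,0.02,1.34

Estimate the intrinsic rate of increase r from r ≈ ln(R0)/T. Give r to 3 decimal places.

R0 = Σ lx·mx = 0 + 2.6532 + 4.067 + 3.8003 + 2.44 + 0.8515 + 0.464 + 0.0268 = 14.3028
Σ x·lx·mx = 39.1772; T = 39.1772/14.3028 = 2.73913…
r ≈ ln(R0)/T = ln(14.3028)/2.73913… = 0.97128… → 0.971

0.971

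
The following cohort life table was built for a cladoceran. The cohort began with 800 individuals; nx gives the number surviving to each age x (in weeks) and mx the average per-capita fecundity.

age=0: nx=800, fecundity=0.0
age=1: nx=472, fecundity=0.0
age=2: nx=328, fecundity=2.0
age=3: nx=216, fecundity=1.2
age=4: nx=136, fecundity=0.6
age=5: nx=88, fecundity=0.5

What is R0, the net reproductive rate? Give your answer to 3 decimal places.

lx = nx/n0 = nx/800: 1, 0.59, 0.41, 0.27, 0.17, 0.11
lx·mx by age: 0, 0, 0.82, 0.324, 0.102, 0.055
R0 = Σ lx·mx = 1.301 → 1.301

1.301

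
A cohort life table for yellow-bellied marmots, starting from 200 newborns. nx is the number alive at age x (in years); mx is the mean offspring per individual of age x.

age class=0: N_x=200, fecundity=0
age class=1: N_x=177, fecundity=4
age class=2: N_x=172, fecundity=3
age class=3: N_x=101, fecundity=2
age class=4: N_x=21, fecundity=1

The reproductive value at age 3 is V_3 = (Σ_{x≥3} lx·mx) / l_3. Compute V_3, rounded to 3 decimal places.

2.208

lx = nx/n0 = nx/200: 1, 0.885, 0.86, 0.505, 0.105
lx·mx for x ≥ 3: 1.01, 0.105 → sum = 1.115
V_3 = 1.115 / l_3 = 1.115 / 0.505 = 2.207921… → 2.208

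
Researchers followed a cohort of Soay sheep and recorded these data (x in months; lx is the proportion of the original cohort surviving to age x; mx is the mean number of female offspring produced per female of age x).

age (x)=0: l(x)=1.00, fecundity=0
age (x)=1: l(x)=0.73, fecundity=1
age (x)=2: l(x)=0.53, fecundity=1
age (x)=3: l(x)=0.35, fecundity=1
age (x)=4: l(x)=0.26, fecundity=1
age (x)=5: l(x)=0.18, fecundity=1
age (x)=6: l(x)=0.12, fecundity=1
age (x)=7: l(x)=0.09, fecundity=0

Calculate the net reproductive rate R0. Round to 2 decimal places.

2.17

lx·mx by age: 0, 0.73, 0.53, 0.35, 0.26, 0.18, 0.12, 0
R0 = Σ lx·mx = 2.17 → 2.17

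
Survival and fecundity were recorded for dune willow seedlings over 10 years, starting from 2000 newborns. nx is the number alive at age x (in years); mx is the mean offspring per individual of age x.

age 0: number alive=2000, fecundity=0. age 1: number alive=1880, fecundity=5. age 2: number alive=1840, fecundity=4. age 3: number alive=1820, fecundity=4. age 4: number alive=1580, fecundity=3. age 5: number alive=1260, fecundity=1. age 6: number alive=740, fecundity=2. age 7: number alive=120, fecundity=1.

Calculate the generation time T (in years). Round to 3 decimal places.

lx = nx/n0 = nx/2000: 1, 0.94, 0.92, 0.91, 0.79, 0.63, 0.37, 0.06
lx·mx: 0, 4.7, 3.68, 3.64, 2.37, 0.63, 0.74, 0.06 → R0 = 15.82
x·lx·mx: 0, 4.7, 7.36, 10.92, 9.48, 3.15, 4.44, 0.42 → Σ = 40.47
T = 40.47 / 15.82 = 2.558154… → 2.558

2.558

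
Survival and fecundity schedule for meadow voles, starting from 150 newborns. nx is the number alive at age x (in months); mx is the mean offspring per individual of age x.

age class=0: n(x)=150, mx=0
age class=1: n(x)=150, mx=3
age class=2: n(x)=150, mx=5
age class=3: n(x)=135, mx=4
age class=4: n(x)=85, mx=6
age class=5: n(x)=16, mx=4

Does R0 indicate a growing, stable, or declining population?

growing

lx = nx/n0 = nx/150: 1, 1, 1, 0.9, 0.56667…, 0.10667…
R0 = Σ lx·mx = 0 + 3 + 5 + 3.6 + 3.4… + 0.426667… = 15.426667…
R0 > 1, so the population is growing.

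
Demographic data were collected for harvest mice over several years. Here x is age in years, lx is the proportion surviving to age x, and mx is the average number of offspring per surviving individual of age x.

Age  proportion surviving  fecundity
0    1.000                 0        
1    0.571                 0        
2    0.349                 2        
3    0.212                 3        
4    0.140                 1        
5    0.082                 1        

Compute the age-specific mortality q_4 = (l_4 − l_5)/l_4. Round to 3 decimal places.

q_4 = (l_4 − l_5) / l_4 = (0.14 − 0.082) / 0.14
     = 0.058 / 0.14 = 0.414286… → 0.414

0.414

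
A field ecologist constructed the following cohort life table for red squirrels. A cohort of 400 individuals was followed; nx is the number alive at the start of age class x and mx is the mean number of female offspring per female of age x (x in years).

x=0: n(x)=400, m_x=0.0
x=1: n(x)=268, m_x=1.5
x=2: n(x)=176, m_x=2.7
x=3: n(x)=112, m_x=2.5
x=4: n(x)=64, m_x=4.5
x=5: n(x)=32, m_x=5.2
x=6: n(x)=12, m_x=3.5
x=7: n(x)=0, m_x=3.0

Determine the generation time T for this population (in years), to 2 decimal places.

2.68

lx = nx/n0 = nx/400: 1, 0.67, 0.44, 0.28, 0.16, 0.08, 0.03, 0
lx·mx: 0, 1.005, 1.188, 0.7, 0.72, 0.416, 0.105, 0 → R0 = 4.134
x·lx·mx: 0, 1.005, 2.376, 2.1, 2.88, 2.08, 0.63, 0 → Σ = 11.071
T = 11.071 / 4.134 = 2.678036… → 2.68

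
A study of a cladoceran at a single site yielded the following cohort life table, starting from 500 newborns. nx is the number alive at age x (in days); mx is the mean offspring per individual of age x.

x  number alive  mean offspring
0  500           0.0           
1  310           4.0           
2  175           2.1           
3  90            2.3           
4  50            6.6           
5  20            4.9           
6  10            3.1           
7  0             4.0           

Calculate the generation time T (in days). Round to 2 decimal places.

2.02

lx = nx/n0 = nx/500: 1, 0.62, 0.35, 0.18, 0.1, 0.04, 0.02, 0
lx·mx: 0, 2.48, 0.735, 0.414, 0.66, 0.196, 0.062, 0 → R0 = 4.547
x·lx·mx: 0, 2.48, 1.47, 1.242, 2.64, 0.98, 0.372, 0 → Σ = 9.184
T = 9.184 / 4.547 = 2.019793… → 2.02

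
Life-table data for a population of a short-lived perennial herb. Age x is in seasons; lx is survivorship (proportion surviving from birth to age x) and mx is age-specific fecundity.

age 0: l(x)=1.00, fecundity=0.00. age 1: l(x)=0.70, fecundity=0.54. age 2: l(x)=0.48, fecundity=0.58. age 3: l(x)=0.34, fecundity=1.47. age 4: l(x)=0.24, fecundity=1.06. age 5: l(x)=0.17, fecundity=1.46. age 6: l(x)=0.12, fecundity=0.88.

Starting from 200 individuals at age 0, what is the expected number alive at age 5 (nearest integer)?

34

Expected survivors = N0 · l_5 = 200 × 0.17 = 34 → 34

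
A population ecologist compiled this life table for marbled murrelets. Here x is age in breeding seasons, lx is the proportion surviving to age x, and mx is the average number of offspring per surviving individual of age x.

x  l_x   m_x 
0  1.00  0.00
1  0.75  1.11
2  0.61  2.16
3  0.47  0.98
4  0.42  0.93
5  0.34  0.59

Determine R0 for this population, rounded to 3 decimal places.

lx·mx by age: 0, 0.8325, 1.3176, 0.4606, 0.3906, 0.2006
R0 = Σ lx·mx = 3.2019 → 3.202

3.202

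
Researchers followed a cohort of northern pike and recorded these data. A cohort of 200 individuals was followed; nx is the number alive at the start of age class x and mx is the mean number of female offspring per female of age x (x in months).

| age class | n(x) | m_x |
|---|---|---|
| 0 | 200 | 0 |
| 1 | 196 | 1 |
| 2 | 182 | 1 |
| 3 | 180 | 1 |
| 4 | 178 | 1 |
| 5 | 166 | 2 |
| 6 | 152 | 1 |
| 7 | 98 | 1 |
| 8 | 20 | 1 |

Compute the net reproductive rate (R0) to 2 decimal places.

lx = nx/n0 = nx/200: 1, 0.98, 0.91, 0.9, 0.89, 0.83, 0.76, 0.49, 0.1
lx·mx by age: 0, 0.98, 0.91, 0.9, 0.89, 1.66, 0.76, 0.49, 0.1
R0 = Σ lx·mx = 6.69 → 6.69

6.69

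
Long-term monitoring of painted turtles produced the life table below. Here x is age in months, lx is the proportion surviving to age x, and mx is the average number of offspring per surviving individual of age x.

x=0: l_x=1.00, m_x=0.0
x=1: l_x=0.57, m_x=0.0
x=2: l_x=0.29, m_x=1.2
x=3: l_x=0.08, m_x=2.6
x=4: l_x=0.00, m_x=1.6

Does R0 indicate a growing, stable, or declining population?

R0 = Σ lx·mx = 0 + 0 + 0.348 + 0.208 + 0 = 0.556
R0 < 1, so the population is declining.

declining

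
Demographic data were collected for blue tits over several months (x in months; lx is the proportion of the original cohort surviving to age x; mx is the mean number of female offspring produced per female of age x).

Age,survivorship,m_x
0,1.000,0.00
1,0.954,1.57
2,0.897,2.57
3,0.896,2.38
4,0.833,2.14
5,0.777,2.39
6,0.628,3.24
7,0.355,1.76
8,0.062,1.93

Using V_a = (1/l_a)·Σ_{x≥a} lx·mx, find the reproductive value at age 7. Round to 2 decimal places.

lx·mx for x ≥ 7: 0.6248, 0.11966 → sum = 0.74446
V_7 = 0.74446 / l_7 = 0.74446 / 0.355 = 2.09707… → 2.10

2.10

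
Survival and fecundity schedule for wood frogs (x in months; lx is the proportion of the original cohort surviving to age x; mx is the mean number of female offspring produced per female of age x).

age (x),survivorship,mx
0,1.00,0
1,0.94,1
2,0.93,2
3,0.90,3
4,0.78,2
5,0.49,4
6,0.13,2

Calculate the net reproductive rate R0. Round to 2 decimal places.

9.28

lx·mx by age: 0, 0.94, 1.86, 2.7, 1.56, 1.96, 0.26
R0 = Σ lx·mx = 9.28 → 9.28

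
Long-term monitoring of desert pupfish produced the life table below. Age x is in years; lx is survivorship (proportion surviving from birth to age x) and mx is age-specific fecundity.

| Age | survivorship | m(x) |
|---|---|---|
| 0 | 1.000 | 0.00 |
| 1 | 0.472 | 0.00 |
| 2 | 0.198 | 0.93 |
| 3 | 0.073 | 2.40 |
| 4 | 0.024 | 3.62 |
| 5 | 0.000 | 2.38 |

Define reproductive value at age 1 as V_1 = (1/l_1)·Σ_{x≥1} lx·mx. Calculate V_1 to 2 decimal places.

0.95

lx·mx for x ≥ 1: 0, 0.18414, 0.1752, 0.08688, 0 → sum = 0.44622
V_1 = 0.44622 / l_1 = 0.44622 / 0.472 = 0.945381… → 0.95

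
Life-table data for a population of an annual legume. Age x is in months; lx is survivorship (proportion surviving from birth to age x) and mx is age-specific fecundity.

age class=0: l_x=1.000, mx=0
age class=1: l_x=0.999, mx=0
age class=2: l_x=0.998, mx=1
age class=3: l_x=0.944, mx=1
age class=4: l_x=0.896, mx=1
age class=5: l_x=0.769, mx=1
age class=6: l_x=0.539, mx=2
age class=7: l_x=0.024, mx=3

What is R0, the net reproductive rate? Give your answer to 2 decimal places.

lx·mx by age: 0, 0, 0.998, 0.944, 0.896, 0.769, 1.078, 0.072
R0 = Σ lx·mx = 4.757 → 4.76

4.76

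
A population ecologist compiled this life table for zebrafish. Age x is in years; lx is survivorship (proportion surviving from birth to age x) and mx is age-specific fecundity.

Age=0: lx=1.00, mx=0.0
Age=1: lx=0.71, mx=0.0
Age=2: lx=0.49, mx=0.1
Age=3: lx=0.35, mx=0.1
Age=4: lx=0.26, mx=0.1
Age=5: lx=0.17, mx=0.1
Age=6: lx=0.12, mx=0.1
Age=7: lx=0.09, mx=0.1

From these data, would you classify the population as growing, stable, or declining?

declining

R0 = Σ lx·mx = 0 + 0 + 0.049 + 0.035 + 0.026 + 0.017 + 0.012 + 0.009 = 0.148
R0 < 1, so the population is declining.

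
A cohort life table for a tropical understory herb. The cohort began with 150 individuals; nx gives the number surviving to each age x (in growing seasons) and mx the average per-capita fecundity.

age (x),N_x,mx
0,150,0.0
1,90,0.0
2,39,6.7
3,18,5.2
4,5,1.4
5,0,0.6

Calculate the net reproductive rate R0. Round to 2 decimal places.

lx = nx/n0 = nx/150: 1, 0.6, 0.26, 0.12, 0.03333…, 0
lx·mx by age: 0, 0, 1.742, 0.624, 0.046667…, 0
R0 = Σ lx·mx = 2.412667… → 2.41

2.41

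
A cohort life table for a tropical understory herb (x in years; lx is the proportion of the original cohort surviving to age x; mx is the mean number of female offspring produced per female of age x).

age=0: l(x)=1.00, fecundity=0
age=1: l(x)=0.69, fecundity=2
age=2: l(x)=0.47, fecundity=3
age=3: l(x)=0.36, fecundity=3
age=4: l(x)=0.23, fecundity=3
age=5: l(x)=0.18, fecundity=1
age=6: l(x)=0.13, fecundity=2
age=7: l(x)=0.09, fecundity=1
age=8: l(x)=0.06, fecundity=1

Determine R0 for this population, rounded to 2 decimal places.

5.15

lx·mx by age: 0, 1.38, 1.41, 1.08, 0.69, 0.18, 0.26, 0.09, 0.06
R0 = Σ lx·mx = 5.15 → 5.15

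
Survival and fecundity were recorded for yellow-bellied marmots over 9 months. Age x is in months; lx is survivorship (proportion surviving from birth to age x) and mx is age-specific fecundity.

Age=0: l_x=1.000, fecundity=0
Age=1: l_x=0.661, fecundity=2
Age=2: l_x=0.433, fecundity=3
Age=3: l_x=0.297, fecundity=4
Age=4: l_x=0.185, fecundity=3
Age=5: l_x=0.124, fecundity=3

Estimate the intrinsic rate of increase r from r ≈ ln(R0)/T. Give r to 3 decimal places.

0.637

R0 = Σ lx·mx = 0 + 1.322 + 1.299 + 1.188 + 0.555 + 0.372 = 4.736
Σ x·lx·mx = 11.564; T = 11.564/4.736 = 2.44172…
r ≈ ln(R0)/T = ln(4.736)/2.44172… = 0.63692… → 0.637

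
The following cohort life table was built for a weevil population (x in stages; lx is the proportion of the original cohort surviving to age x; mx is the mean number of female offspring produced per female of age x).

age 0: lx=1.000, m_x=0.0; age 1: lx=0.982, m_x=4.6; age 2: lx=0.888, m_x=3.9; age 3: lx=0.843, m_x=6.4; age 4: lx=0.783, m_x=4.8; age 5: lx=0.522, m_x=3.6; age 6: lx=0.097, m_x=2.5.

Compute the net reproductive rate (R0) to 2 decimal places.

lx·mx by age: 0, 4.5172, 3.4632, 5.3952, 3.7584, 1.8792, 0.2425
R0 = Σ lx·mx = 19.2557 → 19.26

19.26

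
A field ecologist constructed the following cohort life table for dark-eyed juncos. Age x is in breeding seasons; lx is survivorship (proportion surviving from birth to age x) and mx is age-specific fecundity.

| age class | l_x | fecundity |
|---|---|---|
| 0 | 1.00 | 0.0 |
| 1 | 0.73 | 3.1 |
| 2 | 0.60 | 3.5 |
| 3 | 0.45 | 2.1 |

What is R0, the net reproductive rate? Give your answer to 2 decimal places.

lx·mx by age: 0, 2.263, 2.1, 0.945
R0 = Σ lx·mx = 5.308 → 5.31

5.31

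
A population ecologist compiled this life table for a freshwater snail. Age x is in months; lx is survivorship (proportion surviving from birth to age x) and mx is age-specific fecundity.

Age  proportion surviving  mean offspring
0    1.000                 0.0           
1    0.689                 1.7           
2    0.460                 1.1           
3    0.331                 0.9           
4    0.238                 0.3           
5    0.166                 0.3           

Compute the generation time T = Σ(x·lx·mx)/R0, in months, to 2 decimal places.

1.72

lx·mx: 0, 1.1713, 0.506, 0.2979, 0.0714, 0.0498 → R0 = 2.0964
x·lx·mx: 0, 1.1713, 1.012, 0.8937, 0.2856, 0.249 → Σ = 3.6116
T = 3.6116 / 2.0964 = 1.722763… → 1.72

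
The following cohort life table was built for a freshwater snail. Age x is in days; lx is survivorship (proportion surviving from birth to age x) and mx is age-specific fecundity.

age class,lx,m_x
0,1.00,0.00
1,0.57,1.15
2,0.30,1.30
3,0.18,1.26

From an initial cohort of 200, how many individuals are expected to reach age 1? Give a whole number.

114

Expected survivors = N0 · l_1 = 200 × 0.57 = 114 → 114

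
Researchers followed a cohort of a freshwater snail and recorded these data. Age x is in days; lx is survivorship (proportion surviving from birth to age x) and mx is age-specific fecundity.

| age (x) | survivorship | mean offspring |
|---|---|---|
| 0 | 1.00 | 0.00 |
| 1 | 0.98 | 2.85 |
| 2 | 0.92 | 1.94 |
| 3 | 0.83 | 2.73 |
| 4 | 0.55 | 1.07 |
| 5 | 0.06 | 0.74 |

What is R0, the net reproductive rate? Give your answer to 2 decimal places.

lx·mx by age: 0, 2.793, 1.7848, 2.2659, 0.5885, 0.0444
R0 = Σ lx·mx = 7.4766 → 7.48

7.48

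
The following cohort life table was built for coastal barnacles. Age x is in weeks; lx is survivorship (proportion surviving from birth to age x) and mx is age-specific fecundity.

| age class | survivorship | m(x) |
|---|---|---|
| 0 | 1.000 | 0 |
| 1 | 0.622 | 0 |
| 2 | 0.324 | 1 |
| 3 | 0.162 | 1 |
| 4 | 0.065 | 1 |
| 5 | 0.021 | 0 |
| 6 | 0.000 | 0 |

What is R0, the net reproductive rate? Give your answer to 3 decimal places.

lx·mx by age: 0, 0, 0.324, 0.162, 0.065, 0, 0
R0 = Σ lx·mx = 0.551 → 0.551

0.551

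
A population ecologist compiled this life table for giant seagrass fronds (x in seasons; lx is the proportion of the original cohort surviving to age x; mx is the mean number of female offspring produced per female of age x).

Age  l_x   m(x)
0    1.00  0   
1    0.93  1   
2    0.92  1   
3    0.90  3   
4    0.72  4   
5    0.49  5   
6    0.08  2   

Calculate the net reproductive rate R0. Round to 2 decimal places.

lx·mx by age: 0, 0.93, 0.92, 2.7, 2.88, 2.45, 0.16
R0 = Σ lx·mx = 10.04 → 10.04

10.04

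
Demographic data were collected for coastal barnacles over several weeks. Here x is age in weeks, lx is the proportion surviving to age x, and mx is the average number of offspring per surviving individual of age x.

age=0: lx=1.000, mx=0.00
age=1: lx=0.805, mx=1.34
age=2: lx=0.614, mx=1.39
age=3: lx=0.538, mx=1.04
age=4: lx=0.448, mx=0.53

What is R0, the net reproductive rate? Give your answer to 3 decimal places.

lx·mx by age: 0, 1.0787, 0.85346, 0.55952, 0.23744
R0 = Σ lx·mx = 2.72912 → 2.729

2.729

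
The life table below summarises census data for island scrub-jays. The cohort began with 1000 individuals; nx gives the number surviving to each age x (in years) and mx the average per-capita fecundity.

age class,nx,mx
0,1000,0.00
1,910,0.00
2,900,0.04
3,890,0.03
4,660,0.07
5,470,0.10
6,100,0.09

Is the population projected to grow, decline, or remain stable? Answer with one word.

lx = nx/n0 = nx/1000: 1, 0.91, 0.9, 0.89, 0.66, 0.47, 0.1
R0 = Σ lx·mx = 0 + 0 + 0.036 + 0.0267 + 0.0462 + 0.047 + 0.009 = 0.1649
R0 < 1, so the population is declining.

declining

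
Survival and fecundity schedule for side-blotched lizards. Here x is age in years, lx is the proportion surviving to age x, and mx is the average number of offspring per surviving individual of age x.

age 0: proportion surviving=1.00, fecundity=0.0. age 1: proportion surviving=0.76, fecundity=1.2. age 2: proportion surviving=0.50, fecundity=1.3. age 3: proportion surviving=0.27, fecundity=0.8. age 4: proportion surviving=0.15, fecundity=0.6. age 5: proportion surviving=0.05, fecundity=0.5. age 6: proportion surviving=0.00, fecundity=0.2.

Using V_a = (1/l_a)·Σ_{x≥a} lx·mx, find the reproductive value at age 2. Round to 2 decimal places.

1.96

lx·mx for x ≥ 2: 0.65, 0.216, 0.09, 0.025, 0 → sum = 0.981
V_2 = 0.981 / l_2 = 0.981 / 0.5 = 1.962 → 1.96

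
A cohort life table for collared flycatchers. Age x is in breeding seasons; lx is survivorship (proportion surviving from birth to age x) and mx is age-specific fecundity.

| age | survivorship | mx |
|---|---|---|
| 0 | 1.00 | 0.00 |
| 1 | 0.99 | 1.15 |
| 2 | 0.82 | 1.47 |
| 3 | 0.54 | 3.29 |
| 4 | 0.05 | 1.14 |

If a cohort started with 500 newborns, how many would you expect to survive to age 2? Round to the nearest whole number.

410

Expected survivors = N0 · l_2 = 500 × 0.82 = 410 → 410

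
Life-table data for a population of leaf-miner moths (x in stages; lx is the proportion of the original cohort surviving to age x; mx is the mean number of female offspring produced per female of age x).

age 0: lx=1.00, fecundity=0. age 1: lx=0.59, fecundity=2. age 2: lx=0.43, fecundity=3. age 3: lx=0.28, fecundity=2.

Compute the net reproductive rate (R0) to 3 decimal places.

3.030

lx·mx by age: 0, 1.18, 1.29, 0.56
R0 = Σ lx·mx = 3.03 → 3.030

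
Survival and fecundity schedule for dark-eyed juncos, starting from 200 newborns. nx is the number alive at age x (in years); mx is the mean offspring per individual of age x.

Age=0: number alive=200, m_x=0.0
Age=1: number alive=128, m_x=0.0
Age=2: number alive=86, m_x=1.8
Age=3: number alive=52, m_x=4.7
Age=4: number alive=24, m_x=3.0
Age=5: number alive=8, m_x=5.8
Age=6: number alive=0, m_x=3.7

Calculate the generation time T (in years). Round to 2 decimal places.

3.02

lx = nx/n0 = nx/200: 1, 0.64, 0.43, 0.26, 0.12, 0.04, 0
lx·mx: 0, 0, 0.774, 1.222, 0.36, 0.232, 0 → R0 = 2.588
x·lx·mx: 0, 0, 1.548, 3.666, 1.44, 1.16, 0 → Σ = 7.814
T = 7.814 / 2.588 = 3.01932… → 3.02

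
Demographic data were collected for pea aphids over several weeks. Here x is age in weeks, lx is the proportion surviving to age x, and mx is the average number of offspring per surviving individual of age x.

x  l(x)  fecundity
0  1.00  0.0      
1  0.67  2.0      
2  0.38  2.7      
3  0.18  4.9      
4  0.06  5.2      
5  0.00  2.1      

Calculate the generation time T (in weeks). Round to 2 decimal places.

2.05

lx·mx: 0, 1.34, 1.026, 0.882, 0.312, 0 → R0 = 3.56
x·lx·mx: 0, 1.34, 2.052, 2.646, 1.248, 0 → Σ = 7.286
T = 7.286 / 3.56 = 2.046629… → 2.05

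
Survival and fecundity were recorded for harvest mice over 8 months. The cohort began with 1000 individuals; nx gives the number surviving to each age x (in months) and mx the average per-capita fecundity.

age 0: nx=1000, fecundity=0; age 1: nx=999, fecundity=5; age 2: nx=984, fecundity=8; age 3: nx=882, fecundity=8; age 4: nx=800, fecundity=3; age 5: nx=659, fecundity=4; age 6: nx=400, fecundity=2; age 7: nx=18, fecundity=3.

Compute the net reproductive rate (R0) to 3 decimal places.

25.813

lx = nx/n0 = nx/1000: 1, 0.999, 0.984, 0.882, 0.8, 0.659, 0.4, 0.018
lx·mx by age: 0, 4.995, 7.872, 7.056, 2.4, 2.636, 0.8, 0.054
R0 = Σ lx·mx = 25.813 → 25.813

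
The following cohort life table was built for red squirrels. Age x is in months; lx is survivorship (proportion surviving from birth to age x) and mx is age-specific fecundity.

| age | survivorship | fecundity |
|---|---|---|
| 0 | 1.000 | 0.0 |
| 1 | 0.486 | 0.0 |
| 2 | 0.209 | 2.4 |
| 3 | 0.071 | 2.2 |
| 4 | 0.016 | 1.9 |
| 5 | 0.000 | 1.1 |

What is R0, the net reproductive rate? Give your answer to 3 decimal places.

0.688

lx·mx by age: 0, 0, 0.5016, 0.1562, 0.0304, 0
R0 = Σ lx·mx = 0.6882 → 0.688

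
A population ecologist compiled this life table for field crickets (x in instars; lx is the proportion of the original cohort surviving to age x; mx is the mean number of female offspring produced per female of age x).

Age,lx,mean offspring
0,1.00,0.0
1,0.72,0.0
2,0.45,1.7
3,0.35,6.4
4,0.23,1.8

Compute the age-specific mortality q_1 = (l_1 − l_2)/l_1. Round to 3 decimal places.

0.375

q_1 = (l_1 − l_2) / l_1 = (0.72 − 0.45) / 0.72
     = 0.27 / 0.72 = 0.375 → 0.375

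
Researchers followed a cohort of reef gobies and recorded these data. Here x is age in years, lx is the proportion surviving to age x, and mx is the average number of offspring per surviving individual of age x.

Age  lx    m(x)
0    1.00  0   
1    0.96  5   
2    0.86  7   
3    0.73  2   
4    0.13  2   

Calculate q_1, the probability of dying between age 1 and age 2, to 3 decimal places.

0.104

q_1 = (l_1 − l_2) / l_1 = (0.96 − 0.86) / 0.96
     = 0.1 / 0.96 = 0.104167… → 0.104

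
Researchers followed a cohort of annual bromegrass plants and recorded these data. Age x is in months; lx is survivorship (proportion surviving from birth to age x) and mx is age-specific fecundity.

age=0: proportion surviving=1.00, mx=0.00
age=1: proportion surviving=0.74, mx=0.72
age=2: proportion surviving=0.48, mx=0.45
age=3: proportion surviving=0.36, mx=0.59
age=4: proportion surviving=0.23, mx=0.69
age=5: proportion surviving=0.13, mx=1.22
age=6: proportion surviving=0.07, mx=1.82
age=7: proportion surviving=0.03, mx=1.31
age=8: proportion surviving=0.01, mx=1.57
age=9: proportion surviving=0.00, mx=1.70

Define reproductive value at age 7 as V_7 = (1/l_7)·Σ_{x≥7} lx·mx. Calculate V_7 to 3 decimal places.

1.833

lx·mx for x ≥ 7: 0.0393, 0.0157, 0 → sum = 0.055
V_7 = 0.055 / l_7 = 0.055 / 0.03 = 1.833333… → 1.833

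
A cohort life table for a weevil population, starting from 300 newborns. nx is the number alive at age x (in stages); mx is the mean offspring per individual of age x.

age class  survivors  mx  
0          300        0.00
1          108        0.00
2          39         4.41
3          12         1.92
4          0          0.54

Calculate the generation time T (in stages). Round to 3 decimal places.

2.118

lx = nx/n0 = nx/300: 1, 0.36, 0.13, 0.04, 0
lx·mx: 0, 0, 0.5733, 0.0768, 0 → R0 = 0.6501
x·lx·mx: 0, 0, 1.1466, 0.2304, 0 → Σ = 1.377
T = 1.377 / 0.6501 = 2.118136… → 2.118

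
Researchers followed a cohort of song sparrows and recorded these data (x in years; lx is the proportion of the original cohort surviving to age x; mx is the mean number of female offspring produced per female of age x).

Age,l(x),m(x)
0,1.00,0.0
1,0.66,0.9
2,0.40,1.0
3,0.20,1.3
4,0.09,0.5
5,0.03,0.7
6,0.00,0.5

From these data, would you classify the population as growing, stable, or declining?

growing

R0 = Σ lx·mx = 0 + 0.594 + 0.4 + 0.26 + 0.045 + 0.021 + 0 = 1.32
R0 > 1, so the population is growing.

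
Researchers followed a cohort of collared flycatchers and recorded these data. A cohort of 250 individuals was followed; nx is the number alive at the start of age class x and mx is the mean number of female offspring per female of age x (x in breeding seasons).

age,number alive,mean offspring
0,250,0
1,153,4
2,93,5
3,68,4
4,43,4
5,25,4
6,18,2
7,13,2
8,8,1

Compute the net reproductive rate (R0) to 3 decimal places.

6.764

lx = nx/n0 = nx/250: 1, 0.612, 0.372, 0.272, 0.172, 0.1, 0.072, 0.052, 0.032
lx·mx by age: 0, 2.448, 1.86, 1.088, 0.688, 0.4, 0.144, 0.104, 0.032
R0 = Σ lx·mx = 6.764 → 6.764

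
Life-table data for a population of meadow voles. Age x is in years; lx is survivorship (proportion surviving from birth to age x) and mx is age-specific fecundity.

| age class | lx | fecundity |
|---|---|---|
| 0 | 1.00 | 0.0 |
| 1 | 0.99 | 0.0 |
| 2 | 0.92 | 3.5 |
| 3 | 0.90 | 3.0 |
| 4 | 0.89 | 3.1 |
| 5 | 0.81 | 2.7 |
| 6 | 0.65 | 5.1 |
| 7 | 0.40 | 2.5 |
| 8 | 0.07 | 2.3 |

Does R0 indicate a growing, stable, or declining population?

growing

R0 = Σ lx·mx = 0 + 0 + 3.22 + 2.7 + 2.759 + 2.187 + 3.315 + 1 + 0.161 = 15.342
R0 > 1, so the population is growing.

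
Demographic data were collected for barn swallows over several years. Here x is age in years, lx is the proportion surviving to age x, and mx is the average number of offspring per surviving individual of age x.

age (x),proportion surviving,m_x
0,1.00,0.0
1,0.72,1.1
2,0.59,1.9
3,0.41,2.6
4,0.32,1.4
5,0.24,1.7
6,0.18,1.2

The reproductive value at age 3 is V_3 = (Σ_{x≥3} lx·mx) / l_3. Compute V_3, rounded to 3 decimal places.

5.215

lx·mx for x ≥ 3: 1.066, 0.448, 0.408, 0.216 → sum = 2.138
V_3 = 2.138 / l_3 = 2.138 / 0.41 = 5.214634… → 5.215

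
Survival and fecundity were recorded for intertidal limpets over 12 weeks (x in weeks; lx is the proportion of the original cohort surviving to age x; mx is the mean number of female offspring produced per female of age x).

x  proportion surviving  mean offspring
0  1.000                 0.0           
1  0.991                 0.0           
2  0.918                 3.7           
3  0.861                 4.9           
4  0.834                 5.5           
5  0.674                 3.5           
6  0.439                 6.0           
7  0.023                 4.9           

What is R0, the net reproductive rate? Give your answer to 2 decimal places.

lx·mx by age: 0, 0, 3.3966, 4.2189, 4.587, 2.359, 2.634, 0.1127
R0 = Σ lx·mx = 17.3082 → 17.31

17.31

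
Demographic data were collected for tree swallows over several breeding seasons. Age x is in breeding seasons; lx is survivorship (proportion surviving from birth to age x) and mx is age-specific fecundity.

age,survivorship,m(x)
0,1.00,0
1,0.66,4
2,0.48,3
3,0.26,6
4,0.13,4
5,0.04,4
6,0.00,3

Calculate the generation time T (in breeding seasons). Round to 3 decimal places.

2.070

lx·mx: 0, 2.64, 1.44, 1.56, 0.52, 0.16, 0 → R0 = 6.32
x·lx·mx: 0, 2.64, 2.88, 4.68, 2.08, 0.8, 0 → Σ = 13.08
T = 13.08 / 6.32 = 2.06962… → 2.070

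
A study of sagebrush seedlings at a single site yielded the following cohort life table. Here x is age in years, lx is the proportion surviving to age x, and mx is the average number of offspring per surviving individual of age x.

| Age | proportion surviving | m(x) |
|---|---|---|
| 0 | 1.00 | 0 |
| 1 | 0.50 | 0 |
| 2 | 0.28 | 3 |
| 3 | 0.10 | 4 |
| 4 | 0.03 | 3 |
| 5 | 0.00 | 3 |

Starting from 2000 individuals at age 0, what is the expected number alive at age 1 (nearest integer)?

1000

Expected survivors = N0 · l_1 = 2000 × 0.50 = 1000 → 1000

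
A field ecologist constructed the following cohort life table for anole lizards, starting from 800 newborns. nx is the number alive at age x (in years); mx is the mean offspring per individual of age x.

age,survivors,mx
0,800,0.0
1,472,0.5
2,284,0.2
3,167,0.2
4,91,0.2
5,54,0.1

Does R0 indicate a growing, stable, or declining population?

lx = nx/n0 = nx/800: 1, 0.59, 0.355, 0.20875, 0.11375, 0.0675
R0 = Σ lx·mx = 0 + 0.295 + 0.071 + 0.04175 + 0.02275 + 0.00675 = 0.43725
R0 < 1, so the population is declining.

declining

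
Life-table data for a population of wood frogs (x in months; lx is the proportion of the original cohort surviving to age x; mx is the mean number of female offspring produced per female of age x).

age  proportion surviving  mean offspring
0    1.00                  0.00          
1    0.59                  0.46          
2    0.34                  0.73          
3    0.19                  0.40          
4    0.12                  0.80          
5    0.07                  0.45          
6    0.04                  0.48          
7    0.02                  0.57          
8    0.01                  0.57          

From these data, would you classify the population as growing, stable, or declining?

declining

R0 = Σ lx·mx = 0 + 0.2714 + 0.2482 + 0.076 + 0.096 + 0.0315 + 0.0192 + 0.0114 + 0.0057 = 0.7594
R0 < 1, so the population is declining.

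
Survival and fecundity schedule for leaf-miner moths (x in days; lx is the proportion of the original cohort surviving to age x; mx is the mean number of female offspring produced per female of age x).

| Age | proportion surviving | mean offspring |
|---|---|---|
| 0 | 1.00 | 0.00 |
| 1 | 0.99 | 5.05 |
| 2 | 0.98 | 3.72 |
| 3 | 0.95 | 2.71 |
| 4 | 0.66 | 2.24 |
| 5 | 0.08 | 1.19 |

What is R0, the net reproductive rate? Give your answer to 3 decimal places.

12.793

lx·mx by age: 0, 4.9995, 3.6456, 2.5745, 1.4784, 0.0952
R0 = Σ lx·mx = 12.7932 → 12.793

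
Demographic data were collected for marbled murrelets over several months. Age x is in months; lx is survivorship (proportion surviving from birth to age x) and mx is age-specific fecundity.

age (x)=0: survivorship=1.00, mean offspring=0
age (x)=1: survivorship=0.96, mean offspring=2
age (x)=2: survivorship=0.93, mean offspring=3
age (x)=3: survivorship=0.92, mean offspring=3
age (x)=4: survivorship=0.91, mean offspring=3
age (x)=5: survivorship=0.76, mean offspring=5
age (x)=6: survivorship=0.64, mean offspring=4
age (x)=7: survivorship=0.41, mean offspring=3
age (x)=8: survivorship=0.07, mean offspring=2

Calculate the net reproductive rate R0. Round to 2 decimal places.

17.93

lx·mx by age: 0, 1.92, 2.79, 2.76, 2.73, 3.8, 2.56, 1.23, 0.14
R0 = Σ lx·mx = 17.93 → 17.93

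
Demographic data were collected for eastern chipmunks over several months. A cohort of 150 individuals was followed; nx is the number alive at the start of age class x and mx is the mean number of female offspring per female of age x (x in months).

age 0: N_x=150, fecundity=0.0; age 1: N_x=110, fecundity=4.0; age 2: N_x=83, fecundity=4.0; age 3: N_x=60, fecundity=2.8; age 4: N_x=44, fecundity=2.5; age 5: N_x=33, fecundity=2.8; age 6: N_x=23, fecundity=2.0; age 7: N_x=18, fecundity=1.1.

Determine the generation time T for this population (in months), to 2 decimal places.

lx = nx/n0 = nx/150: 1, 0.73333…, 0.55333…, 0.4, 0.29333…, 0.22, 0.15333…, 0.12
lx·mx: 0, 2.933333…, 2.213333…, 1.12, 0.733333…, 0.616, 0.306667…, 0.132 → R0 = 8.054667…
x·lx·mx: 0, 2.933333…, 4.426667…, 3.36, 2.933333…, 3.08, 1.84…, 0.924 → Σ = 19.497333…
T = 19.497333… / 8.054667… = 2.420626… → 2.42

2.42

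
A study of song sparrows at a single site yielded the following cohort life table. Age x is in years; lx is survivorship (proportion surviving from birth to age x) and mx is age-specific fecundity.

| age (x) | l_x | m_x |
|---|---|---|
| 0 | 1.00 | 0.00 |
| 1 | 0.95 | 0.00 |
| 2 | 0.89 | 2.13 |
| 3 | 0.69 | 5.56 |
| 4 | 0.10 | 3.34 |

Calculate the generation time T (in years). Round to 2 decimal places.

lx·mx: 0, 0, 1.8957, 3.8364, 0.334 → R0 = 6.0661
x·lx·mx: 0, 0, 3.7914, 11.5092, 1.336 → Σ = 16.6366
T = 16.6366 / 6.0661 = 2.742553… → 2.74

2.74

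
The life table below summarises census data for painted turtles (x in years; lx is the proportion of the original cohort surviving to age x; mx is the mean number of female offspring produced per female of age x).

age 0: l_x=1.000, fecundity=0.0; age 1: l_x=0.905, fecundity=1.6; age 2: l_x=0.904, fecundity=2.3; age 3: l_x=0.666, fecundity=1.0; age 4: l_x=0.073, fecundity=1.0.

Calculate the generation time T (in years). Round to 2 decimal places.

lx·mx: 0, 1.448, 2.0792, 0.666, 0.073 → R0 = 4.2662
x·lx·mx: 0, 1.448, 4.1584, 1.998, 0.292 → Σ = 7.8964
T = 7.8964 / 4.2662 = 1.850921… → 1.85

1.85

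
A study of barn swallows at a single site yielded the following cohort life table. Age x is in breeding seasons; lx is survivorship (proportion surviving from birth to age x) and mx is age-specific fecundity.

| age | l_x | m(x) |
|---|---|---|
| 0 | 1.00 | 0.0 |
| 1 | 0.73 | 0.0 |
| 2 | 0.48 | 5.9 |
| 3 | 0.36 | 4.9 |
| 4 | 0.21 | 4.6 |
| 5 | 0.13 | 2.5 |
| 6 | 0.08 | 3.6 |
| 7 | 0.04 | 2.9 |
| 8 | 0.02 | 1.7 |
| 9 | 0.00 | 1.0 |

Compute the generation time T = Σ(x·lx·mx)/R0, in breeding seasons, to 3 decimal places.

3.045

lx·mx: 0, 0, 2.832, 1.764, 0.966, 0.325, 0.288, 0.116, 0.034, 0 → R0 = 6.325
x·lx·mx: 0, 0, 5.664, 5.292, 3.864, 1.625, 1.728, 0.812, 0.272, 0 → Σ = 19.257
T = 19.257 / 6.325 = 3.044585… → 3.045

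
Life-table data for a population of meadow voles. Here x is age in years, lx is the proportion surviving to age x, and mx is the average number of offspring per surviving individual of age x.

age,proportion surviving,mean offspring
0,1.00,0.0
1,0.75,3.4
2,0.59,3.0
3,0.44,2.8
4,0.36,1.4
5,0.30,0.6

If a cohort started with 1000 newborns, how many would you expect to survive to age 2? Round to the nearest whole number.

Expected survivors = N0 · l_2 = 1000 × 0.59 = 590 → 590

590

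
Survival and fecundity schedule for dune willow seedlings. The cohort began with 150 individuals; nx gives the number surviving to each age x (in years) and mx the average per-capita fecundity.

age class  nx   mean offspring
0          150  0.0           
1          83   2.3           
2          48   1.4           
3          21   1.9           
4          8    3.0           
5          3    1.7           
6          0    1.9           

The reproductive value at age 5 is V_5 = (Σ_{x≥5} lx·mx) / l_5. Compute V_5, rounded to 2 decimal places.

lx = nx/n0 = nx/150: 1, 0.55333…, 0.32, 0.14, 0.05333…, 0.02, 0
lx·mx for x ≥ 5: 0.034, 0 → sum = 0.034
V_5 = 0.034 / l_5 = 0.034 / 0.02 = 1.7 → 1.70

1.70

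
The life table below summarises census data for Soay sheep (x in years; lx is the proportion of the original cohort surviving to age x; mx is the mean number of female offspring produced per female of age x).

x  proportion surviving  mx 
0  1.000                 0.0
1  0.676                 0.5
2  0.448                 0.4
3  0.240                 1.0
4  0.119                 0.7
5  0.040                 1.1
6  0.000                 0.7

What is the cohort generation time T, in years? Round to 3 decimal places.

lx·mx: 0, 0.338, 0.1792, 0.24, 0.0833, 0.044, 0 → R0 = 0.8845
x·lx·mx: 0, 0.338, 0.3584, 0.72, 0.3332, 0.22, 0 → Σ = 1.9696
T = 1.9696 / 0.8845 = 2.226795… → 2.227

2.227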